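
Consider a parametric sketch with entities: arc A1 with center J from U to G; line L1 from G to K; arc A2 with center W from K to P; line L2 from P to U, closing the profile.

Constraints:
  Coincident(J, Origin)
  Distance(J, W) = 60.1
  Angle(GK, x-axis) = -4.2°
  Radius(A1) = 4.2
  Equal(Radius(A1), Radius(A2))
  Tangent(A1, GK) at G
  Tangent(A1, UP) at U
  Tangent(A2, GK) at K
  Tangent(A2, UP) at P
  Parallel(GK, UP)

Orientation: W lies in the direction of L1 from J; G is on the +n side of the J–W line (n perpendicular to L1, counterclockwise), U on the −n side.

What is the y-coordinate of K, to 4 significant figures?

-0.2129

The slot axis is L1's direction at -4.2°, so u = (cos -4.2°, sin -4.2°) = (0.9973, -0.07324) and n = (−sin -4.2°, cos -4.2°) = (0.07324, 0.9973). J is at the origin and W lies 60.1 along u from J, so W = 60.1·u = (59.94, -4.402). Tangency of A1 to both parallel lines with radius 4.2 puts G and U at J ± 4.2·n: G = (0.3076, 4.189), U = (-0.3076, -4.189). Equal radii place K and P the same way about W: K = W + 4.2·n = (60.25, -0.2129), P = W − 4.2·n = (59.63, -8.590). So K.y = -0.2129.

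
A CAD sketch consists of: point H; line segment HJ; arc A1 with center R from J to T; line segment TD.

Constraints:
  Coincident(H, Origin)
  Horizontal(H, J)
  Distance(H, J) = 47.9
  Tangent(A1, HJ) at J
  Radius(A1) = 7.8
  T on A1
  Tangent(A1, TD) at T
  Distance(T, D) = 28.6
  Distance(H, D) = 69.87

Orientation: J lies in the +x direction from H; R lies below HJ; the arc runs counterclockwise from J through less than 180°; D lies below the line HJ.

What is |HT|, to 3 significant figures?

43.9

H is at the origin; H and J share the same y with |HJ| = 47.9 and J on the +x side, so J = (47.9, 0.00). A1 meets HJ tangentially, so RJ is at right angles to HJ, so R = J + (0, -7.8) = (47.9, -7.80). Since RT ⟂ TD (tangency), |RD| = √(7.8² + 28.6²) = 29.6 regardless of where T sits on A1. So D lies on both circle(H, 69.87) and circle(R, 29.6); the below-HJ intersection is D = (60.7, -34.5). T is the foot of the tangent from D: T = (42.0, -12.9).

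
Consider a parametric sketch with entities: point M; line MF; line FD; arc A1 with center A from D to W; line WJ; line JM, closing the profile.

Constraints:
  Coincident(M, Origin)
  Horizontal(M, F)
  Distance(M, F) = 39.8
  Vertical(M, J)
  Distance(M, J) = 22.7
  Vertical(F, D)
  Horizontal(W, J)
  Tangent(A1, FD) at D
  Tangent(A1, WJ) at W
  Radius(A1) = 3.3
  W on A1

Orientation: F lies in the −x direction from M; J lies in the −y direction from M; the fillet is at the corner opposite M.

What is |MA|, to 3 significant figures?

41.3

MJ is vertical with |MJ| = 22.7 and J on the −y side, so J = (0.00, -22.7). The virtual corner opposite M is at (-39.8, -22.7). A1 meets FD tangentially, so AD is at right angles to FD and since A1 is tangent to WJ there, AW ⟂ WJ, with radius 3.3, so the center A sits 3.3 in from both sides at A = (-36.5, -19.4). Then |MA| = |A − M| = 41.3.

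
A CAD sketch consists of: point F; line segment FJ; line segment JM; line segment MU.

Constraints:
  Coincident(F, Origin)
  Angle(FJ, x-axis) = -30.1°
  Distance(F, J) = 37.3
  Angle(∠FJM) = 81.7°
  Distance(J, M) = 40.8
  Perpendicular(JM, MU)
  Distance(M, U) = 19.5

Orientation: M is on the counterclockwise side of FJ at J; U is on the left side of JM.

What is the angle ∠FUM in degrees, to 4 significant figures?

116.2°

F is at the origin; FJ runs at -30.1° with length 37.3, so J = 37.3·(cos -30.1°, sin -30.1°) = (32.27, -18.71). ∠FJM = 81.7°, so JM runs at -30.1° + (180° − 81.7°) = 68.20° from the x-axis; with |JM| = 40.8, M = J + 40.8·(cos 68.20°, sin 68.20°) = (47.42, 19.18). JM is perpendicular to MU; with |MU| = 19.5 on the left of JM, U = M + 19.5·(-0.9285, 0.3714) = (29.32, 26.42). Then cos ∠FUM = UF·UM / (|UF||UM|), giving 116.2°.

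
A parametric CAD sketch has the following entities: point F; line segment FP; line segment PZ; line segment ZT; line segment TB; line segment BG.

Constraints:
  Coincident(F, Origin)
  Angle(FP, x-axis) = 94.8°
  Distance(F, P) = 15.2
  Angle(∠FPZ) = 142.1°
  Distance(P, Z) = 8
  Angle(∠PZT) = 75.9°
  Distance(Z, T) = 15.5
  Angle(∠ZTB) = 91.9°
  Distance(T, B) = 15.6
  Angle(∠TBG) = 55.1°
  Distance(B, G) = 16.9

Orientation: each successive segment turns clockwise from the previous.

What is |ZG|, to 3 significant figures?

6.65

∠ZTB = 91.9° gives TB at -135° from the x-axis; with |TB| = 15.6, B = (2.54, -0.497). ∠TBG = 55.1° gives BG at 99.8° from the x-axis; with |BG| = 16.9, G = (-0.337, 16.2). Then |ZG| = |G − Z| = 6.65.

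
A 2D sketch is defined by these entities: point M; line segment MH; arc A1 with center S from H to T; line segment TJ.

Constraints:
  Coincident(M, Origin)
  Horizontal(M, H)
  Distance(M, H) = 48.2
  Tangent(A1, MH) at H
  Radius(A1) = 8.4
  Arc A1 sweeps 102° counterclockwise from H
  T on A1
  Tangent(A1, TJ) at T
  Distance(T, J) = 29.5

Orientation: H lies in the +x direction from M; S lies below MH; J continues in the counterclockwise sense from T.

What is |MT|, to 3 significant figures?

41.3

M is at the origin; MH is horizontal with |MH| = 48.2 and H on the +x side, so H = (48.2, 0.00). Tangency of A1 to MH means the radius SH is perpendicular to MH, so S = H + (0, -8.4) = (48.2, -8.40). On A1, H sits at bearing 90° from S; a 102° counterclockwise sweep puts T at bearing 192°, so T = S + 8.4·(cos 192°, sin 192°) = (40.0, -10.1). Then |MT| = |T − M| = 41.3.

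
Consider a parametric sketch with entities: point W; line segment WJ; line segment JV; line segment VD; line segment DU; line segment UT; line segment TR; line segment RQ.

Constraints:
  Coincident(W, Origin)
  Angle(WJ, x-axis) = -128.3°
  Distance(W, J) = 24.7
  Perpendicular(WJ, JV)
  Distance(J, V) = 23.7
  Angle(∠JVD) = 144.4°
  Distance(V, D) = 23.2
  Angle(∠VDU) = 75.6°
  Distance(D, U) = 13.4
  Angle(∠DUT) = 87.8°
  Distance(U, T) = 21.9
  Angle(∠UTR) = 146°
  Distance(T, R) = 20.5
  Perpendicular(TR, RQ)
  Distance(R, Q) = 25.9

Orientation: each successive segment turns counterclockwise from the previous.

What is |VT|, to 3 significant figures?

6.82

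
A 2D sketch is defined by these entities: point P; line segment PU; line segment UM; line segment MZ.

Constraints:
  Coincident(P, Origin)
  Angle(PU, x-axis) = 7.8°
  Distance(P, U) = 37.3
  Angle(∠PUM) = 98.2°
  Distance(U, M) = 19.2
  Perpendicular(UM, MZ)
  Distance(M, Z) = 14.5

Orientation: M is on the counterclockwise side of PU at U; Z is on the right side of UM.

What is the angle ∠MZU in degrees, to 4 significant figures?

52.94°

∠PUM = 98.2°, so UM runs at 7.8° + (180° − 98.2°) = 89.60° from the x-axis; with |UM| = 19.2, M = U + 19.2·(cos 89.60°, sin 89.60°) = (37.09, 24.26). The perpendicularity gives MZ at right angles to UM; with |MZ| = 14.5 on the right of UM, Z = M + 14.5·(1.000, -0.006981) = (51.59, 24.16). Then cos ∠MZU = ZM·ZU / (|ZM||ZU|), giving 52.94°.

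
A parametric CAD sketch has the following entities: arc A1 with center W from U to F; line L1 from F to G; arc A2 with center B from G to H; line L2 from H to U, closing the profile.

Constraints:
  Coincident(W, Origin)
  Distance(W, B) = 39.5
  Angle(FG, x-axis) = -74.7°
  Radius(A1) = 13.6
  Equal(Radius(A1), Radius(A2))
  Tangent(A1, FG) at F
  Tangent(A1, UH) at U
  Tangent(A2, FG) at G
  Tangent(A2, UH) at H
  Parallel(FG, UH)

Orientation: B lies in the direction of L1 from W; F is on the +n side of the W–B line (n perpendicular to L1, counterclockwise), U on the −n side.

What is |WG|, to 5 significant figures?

41.776

Tangency of A1 to both parallel lines with radius 13.6 puts F and U at W ± 13.6·n: F = (13.118, 3.5887), U = (-13.118, -3.5887). Equal radii place G and H the same way about B: G = B + 13.6·n = (23.541, -34.511), H = B − 13.6·n = (-2.6950, -41.689). Then |WG| = |G − W| = 41.776.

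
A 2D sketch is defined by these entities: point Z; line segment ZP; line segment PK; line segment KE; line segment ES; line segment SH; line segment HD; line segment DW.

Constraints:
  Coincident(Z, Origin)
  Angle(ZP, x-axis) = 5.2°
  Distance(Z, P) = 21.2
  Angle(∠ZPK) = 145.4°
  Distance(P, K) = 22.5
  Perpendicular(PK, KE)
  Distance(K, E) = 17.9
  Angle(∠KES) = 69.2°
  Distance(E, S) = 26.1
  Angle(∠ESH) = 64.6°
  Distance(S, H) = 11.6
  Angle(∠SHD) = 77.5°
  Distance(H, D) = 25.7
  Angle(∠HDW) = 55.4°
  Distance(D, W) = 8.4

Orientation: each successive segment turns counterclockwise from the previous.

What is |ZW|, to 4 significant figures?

30.58

Z is at the origin; ZP runs at 5.2° with length 21.2, so P = (21.11, 1.921). ∠ZPK = 145.4° gives PK at 39.80° from the x-axis; with |PK| = 22.5, K = (38.40, 16.32). PK ⟂ KE, so KE runs at 129.8°; with |KE| = 17.9, E = (26.94, 30.08). ∠KES = 69.2° gives ES at -119.4° from the x-axis; with |ES| = 26.1, S = (14.13, 7.337). ∠ESH = 64.6° gives SH at -4.000° from the x-axis; with |SH| = 11.6, H = (25.70, 6.528). ∠SHD = 77.5° gives HD at 98.50° from the x-axis; with |HD| = 25.7, D = (21.90, 31.95). ∠HDW = 55.4° gives DW at -136.9° from the x-axis; with |DW| = 8.4, W = (15.77, 26.21). Then |ZW| = |W − Z| = 30.58.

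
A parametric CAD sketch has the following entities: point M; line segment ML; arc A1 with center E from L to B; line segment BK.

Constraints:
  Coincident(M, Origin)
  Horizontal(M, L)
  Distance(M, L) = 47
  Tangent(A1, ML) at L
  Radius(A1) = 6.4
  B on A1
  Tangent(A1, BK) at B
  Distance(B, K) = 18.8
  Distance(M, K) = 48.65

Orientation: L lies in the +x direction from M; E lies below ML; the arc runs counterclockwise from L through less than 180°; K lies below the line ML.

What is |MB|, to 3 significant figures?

41.2

Checks: |EB| = 6.400 ✓; ∠(EB, BK) = 90.00° ✓; |BK| = 18.80 ✓; |MK| = 48.65 ✓.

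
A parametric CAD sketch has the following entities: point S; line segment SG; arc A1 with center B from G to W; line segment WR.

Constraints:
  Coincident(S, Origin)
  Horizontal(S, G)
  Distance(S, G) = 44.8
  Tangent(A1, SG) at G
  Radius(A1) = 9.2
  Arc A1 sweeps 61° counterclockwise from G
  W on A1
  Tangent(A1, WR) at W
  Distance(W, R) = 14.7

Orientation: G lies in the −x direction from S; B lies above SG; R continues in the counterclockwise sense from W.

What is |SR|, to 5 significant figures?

34.459

S is at the origin; S and G share the same y with |SG| = 44.8 and G on the −x side, so G = (-44.800, 0.0000). The tangent condition forces BG to be normal to SG, so B = G + (0, 9.2) = (-44.800, 9.2000). On A1, G sits at bearing -90° from B; a 61° counterclockwise sweep puts W at bearing -29°, so W = B + 9.2·(cos -29°, sin -29°) = (-36.753, 4.7398). Tangency of A1 to WR means the radius BW is perpendicular to WR, so WR runs along (−sin -29°, cos -29°); with |WR| = 14.7, R = (-29.627, 17.597). Then |SR| = |R − S| = 34.459.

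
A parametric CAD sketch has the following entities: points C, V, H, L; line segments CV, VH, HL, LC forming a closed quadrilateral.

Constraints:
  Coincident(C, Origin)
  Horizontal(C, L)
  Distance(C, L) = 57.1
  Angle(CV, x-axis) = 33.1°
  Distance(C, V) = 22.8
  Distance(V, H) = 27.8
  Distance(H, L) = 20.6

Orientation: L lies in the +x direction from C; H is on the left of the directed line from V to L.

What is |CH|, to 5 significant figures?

49.646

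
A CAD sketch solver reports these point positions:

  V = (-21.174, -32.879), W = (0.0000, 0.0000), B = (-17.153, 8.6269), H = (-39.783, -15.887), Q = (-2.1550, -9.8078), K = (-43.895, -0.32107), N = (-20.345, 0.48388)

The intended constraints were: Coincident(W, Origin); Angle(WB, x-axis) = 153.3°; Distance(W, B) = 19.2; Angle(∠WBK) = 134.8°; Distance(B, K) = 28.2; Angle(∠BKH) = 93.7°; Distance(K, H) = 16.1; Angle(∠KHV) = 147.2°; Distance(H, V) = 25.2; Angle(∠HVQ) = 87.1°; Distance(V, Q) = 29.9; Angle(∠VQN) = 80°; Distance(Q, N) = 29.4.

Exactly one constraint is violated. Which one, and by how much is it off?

Distance(Q, N) = 29.4 — off by 8.50.

W = (0.00, 0.00) ✓; WB at 153.3° ✓; |WB| = 19.20 ✓; ∠WBK = 134.8° ✓; |BK| = 28.20 ✓; ∠BKH = 93.70° ✓; |KH| = 16.10 ✓; ∠KHV = 147.2° ✓; |HV| = 25.20 ✓; ∠HVQ = 87.10° ✓; |VQ| = 29.90 ✓; ∠VQN = 80.00° ✓; |QN| = 20.90 ✗.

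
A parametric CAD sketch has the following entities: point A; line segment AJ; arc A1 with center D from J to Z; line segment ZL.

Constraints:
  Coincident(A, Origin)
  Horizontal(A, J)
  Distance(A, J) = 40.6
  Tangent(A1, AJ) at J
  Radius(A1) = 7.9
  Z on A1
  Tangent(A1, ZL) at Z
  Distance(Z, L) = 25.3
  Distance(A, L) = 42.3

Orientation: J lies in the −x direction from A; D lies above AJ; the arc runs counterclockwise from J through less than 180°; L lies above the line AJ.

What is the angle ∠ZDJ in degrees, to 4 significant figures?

79.80°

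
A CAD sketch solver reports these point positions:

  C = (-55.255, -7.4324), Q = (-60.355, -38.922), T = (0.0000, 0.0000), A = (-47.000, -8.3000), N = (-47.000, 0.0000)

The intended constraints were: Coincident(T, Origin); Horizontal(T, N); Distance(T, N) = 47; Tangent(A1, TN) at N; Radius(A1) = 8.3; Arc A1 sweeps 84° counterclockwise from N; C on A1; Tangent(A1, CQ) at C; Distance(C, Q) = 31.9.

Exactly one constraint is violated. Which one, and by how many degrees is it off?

Tangent(A1, CQ) at C — off by 3.20°.

T = (0.00, 0.00) ✓; T.y = 0.00, N.y = 0.00 ✓; |TN| = 47.00 ✓; ∠(AN, NT) = 90.00° ✓; |AN| = 8.300 ✓; bearing(A→C) − bearing(A→N) = 84.00° ✓; |AC| = 8.300 ✓; ∠(AC, CQ) = 93.20° ✗; |CQ| = 31.90 ✓.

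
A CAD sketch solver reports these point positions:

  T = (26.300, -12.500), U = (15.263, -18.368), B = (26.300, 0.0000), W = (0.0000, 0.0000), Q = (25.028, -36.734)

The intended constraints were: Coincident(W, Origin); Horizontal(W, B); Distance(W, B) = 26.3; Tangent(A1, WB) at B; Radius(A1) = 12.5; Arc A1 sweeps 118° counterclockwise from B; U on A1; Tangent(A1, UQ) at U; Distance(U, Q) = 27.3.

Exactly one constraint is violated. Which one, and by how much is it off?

Distance(U, Q) = 27.3 — off by 6.50.

W = (0.00, 0.00) ✓; W.y = 0.00, B.y = 0.00 ✓; |WB| = 26.30 ✓; ∠(TB, BW) = 90.00° ✓; |TB| = 12.50 ✓; bearing(T→U) − bearing(T→B) = 118.0° ✓; |TU| = 12.50 ✓; ∠(TU, UQ) = 90.00° ✓; |UQ| = 20.80 ✗.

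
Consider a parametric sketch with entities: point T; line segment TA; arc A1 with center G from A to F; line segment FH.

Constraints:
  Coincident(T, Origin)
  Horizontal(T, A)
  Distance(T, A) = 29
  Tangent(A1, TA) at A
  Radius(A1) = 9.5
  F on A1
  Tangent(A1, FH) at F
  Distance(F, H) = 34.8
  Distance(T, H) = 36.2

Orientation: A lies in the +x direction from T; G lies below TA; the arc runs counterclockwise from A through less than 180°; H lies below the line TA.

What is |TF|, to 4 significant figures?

21.20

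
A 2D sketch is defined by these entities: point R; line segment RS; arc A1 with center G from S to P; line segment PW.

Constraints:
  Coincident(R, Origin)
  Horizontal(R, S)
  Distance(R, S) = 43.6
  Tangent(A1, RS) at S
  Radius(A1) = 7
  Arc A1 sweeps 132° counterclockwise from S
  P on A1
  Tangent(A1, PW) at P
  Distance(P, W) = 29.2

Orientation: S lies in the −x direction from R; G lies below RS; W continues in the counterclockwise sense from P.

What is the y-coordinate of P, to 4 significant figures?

-11.68

Tangency of A1 to RS means the radius GS is perpendicular to RS, so G = S + (0, -7) = (-43.60, -7.000). On A1, S sits at bearing 90° from G; a 132° counterclockwise sweep puts P at bearing 222°, so P = G + 7.0·(cos 222°, sin 222°) = (-48.80, -11.68). So P.y = -11.68.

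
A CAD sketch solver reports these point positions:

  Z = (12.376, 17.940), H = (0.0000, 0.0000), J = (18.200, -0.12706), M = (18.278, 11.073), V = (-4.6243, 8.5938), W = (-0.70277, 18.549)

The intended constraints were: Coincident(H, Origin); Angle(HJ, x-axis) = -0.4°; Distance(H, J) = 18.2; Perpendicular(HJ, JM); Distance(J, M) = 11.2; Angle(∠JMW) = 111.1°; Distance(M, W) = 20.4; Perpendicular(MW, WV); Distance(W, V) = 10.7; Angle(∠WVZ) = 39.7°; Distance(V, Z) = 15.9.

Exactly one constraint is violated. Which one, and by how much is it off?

Distance(V, Z) = 15.9 — off by 3.50.

H = (0.00, 0.00) ✓; HJ at -0.4000° ✓; |HJ| = 18.20 ✓; ∠(HJ, JM) = 90.00° ✓; |JM| = 11.20 ✓; ∠JMW = 111.1° ✓; |MW| = 20.40 ✓; ∠(MW, WV) = 90.00° ✓; |WV| = 10.70 ✓; ∠WVZ = 39.70° ✓; |VZ| = 19.40 ✗.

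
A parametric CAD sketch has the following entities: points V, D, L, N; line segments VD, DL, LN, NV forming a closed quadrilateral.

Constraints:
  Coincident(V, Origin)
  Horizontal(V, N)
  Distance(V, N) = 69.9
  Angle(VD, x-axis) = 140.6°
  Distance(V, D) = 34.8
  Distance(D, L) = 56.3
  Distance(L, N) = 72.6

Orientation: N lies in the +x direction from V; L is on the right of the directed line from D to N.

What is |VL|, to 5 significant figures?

26.223

V is at the origin; VN is horizontal with |VN| = 69.9 and N in +x, so N = (69.9, 0). VD runs at 140.6° with |VD| = 34.8, so D = (-26.891, 22.089). L is determined by |DL| = 56.3 and |LN| = 72.6 together: it lies at the intersection of circle(D, 56.3) and circle(N, 72.6). With |DN| = 99.280, the foot of the radical line on DN is 39.058 from D and the perpendicular offset is √(56.3² − 39.058²) = 40.548. Taking the right-of-DN solution: L = (2.1666, -26.133).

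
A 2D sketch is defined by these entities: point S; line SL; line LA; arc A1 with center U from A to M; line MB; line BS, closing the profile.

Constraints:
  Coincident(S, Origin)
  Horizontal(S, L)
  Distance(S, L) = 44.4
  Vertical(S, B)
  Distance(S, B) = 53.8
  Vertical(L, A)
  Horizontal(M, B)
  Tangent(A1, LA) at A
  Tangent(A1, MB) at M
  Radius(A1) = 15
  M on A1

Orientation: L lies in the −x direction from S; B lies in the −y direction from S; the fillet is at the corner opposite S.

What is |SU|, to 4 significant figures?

48.68

S is at the origin; SL is horizontal with |SL| = 44.4 and L on the −x side, so L = (-44.40, 0.000). S and B share the same x with |SB| = 53.8 and B on the −y side, so B = (0.000, -53.80). The virtual corner opposite S is at (-44.40, -53.80). Tangency of A1 to LA means the radius UA is perpendicular to LA and the tangent condition forces UM to be normal to MB, with radius 15.0, so the center U sits 15.0 in from both sides at U = (-29.40, -38.80). Then |SU| = |U − S| = 48.68.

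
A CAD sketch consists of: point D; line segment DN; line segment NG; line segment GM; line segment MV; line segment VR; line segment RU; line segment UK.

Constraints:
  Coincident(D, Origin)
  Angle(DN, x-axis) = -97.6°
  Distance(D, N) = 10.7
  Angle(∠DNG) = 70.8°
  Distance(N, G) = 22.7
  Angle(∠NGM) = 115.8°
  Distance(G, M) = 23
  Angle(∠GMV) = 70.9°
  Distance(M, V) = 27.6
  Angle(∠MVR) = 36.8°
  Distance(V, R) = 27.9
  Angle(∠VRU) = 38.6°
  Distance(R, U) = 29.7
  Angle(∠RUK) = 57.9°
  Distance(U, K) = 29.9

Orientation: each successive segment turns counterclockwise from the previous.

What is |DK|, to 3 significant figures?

6.92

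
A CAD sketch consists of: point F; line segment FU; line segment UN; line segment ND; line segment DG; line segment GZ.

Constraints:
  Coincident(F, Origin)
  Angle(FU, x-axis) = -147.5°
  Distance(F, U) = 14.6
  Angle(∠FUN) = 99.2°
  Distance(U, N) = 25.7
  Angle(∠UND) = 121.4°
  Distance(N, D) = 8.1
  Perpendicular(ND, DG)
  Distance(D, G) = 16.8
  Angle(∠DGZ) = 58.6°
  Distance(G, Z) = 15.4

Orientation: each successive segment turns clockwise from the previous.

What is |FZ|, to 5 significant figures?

22.826

ND is perpendicular to DG, so DG runs at -16.900°; with |DG| = 16.8, G = (-10.981, 14.210). ∠DGZ = 58.6° gives GZ at -138.30° from the x-axis; with |GZ| = 15.4, Z = (-22.479, 3.9659). Then |FZ| = |Z − F| = 22.826.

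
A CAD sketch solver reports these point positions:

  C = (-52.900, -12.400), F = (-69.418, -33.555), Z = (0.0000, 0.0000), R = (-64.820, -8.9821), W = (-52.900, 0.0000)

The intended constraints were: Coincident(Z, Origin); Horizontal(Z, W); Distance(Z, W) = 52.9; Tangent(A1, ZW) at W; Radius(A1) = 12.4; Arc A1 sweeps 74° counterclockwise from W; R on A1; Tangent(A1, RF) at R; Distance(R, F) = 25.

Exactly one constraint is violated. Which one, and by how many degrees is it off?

Tangent(A1, RF) at R — off by 5.40°.

Z = (0.00, 0.00) ✓; Z.y = 0.00, W.y = 0.00 ✓; |ZW| = 52.90 ✓; ∠(CW, WZ) = 90.00° ✓; |CW| = 12.40 ✓; bearing(C→R) − bearing(C→W) = 74.00° ✓; |CR| = 12.40 ✓; ∠(CR, RF) = 84.60° ✗; |RF| = 25.00 ✓.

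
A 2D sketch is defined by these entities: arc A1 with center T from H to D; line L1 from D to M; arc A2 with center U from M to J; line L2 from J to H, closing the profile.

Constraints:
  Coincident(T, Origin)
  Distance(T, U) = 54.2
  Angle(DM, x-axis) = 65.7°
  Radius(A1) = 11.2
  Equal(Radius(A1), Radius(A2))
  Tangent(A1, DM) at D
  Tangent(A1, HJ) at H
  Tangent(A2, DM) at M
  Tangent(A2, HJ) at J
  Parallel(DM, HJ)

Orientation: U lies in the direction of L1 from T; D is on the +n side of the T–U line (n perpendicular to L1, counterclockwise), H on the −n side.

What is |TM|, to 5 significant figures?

55.345

The slot axis is L1's direction at 65.7°, so u = (cos 65.7°, sin 65.7°) = (0.41151, 0.91140) and n = (−sin 65.7°, cos 65.7°) = (-0.91140, 0.41151). T is at the origin and U lies 54.2 along u from T, so U = 54.2·u = (22.304, 49.398). Tangency of A1 to both parallel lines with radius 11.2 puts D and H at T ± 11.2·n: D = (-10.208, 4.6090), H = (10.208, -4.6090). Equal radii place M and J the same way about U: M = U + 11.2·n = (12.096, 54.007), J = U − 11.2·n = (32.512, 44.789). Then |TM| = |M − T| = 55.345.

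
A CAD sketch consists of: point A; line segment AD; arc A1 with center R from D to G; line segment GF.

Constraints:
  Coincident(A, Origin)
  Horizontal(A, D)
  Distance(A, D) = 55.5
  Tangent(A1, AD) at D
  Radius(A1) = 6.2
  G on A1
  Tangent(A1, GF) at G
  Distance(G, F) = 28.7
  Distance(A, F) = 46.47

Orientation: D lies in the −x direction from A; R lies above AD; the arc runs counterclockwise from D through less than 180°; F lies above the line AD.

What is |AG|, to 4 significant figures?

50.13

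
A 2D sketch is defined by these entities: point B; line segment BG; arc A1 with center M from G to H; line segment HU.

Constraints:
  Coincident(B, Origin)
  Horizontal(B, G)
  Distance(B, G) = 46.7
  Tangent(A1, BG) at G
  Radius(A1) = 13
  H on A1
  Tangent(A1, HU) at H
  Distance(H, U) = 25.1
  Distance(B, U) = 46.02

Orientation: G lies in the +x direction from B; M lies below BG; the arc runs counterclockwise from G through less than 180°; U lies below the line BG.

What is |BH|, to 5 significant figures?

35.551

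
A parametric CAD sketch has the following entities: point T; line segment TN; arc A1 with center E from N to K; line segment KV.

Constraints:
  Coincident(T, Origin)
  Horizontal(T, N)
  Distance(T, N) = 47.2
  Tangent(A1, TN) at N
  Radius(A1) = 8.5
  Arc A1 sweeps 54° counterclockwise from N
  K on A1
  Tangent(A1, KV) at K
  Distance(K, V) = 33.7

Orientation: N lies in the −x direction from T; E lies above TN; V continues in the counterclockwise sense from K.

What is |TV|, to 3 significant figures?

37.0

On A1, N sits at bearing -90° from E; a 54° counterclockwise sweep puts K at bearing -36°, so K = E + 8.5·(cos -36°, sin -36°) = (-40.3, 3.50). A1 meets KV tangentially, so EK is at right angles to KV, so KV runs along (−sin -36°, cos -36°); with |KV| = 33.7, V = (-20.5, 30.8). Then |TV| = |V − T| = 37.0.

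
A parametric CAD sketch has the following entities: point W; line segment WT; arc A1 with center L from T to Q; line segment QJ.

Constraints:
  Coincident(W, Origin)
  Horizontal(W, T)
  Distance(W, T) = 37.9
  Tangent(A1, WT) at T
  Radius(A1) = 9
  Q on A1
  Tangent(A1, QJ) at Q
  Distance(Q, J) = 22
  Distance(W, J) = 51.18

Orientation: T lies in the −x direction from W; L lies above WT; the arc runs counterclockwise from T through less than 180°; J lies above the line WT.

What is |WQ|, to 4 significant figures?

32.47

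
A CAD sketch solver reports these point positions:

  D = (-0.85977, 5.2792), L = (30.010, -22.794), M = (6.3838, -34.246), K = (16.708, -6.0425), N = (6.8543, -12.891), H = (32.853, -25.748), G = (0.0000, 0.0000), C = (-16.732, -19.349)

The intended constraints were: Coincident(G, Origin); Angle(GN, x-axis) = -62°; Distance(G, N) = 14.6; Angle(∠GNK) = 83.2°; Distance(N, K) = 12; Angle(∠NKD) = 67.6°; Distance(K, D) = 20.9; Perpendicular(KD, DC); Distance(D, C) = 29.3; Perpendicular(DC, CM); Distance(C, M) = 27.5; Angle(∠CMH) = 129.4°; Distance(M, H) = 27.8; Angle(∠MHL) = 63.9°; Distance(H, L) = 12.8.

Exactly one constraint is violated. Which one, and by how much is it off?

Distance(H, L) = 12.8 — off by 8.70.

G = (0.00, 0.00) ✓; GN at -62.00° ✓; |GN| = 14.60 ✓; ∠GNK = 83.20° ✓; |NK| = 12.00 ✓; ∠NKD = 67.60° ✓; |KD| = 20.90 ✓; ∠(KD, DC) = 90.00° ✓; |DC| = 29.30 ✓; ∠(DC, CM) = 90.00° ✓; |CM| = 27.50 ✓; ∠CMH = 129.4° ✓; |MH| = 27.80 ✓; ∠MHL = 63.90° ✓; |HL| = 4.100 ✗.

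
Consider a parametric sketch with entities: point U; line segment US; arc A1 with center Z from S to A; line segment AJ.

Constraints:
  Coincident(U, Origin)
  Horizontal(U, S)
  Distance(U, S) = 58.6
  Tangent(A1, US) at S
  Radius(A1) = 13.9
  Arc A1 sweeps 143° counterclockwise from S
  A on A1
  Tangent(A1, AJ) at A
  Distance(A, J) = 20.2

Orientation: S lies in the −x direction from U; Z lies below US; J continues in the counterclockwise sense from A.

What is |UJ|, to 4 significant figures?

62.97

U is at the origin; US is horizontal with |US| = 58.6 and S on the −x side, so S = (-58.60, 0.000). A1 meets US tangentially, so ZS is at right angles to US, so Z = S + (0, -13.9) = (-58.60, -13.90). On A1, S sits at bearing 90° from Z; a 143° counterclockwise sweep puts A at bearing 233°, so A = Z + 13.9·(cos 233°, sin 233°) = (-66.97, -25.00). Tangency of A1 to AJ means the radius ZA is perpendicular to AJ, so AJ runs along (−sin 233°, cos 233°); with |AJ| = 20.2, J = (-50.83, -37.16). Then |UJ| = |J − U| = 62.97.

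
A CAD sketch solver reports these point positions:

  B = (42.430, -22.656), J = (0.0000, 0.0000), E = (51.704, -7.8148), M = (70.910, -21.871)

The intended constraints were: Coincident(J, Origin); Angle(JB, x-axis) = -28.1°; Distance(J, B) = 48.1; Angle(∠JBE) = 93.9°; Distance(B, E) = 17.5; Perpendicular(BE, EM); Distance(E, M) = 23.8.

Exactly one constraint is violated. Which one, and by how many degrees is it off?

Perpendicular(BE, EM) — off by 4.20°.

J = (0.00, 0.00) ✓; JB at -28.10° ✓; |JB| = 48.10 ✓; ∠JBE = 93.90° ✓; |BE| = 17.50 ✓; ∠(BE, EM) = 94.20° ✗; |EM| = 23.80 ✓.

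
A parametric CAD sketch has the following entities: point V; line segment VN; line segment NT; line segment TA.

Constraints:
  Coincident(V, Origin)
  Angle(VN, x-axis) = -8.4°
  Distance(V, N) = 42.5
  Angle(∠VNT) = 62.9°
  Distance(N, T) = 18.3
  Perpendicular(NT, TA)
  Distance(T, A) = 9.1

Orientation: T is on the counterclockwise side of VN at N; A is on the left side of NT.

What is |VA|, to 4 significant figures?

28.75

∠VNT = 62.9°, so NT runs at -8.4° + (180° − 62.9°) = 108.7° from the x-axis; with |NT| = 18.3, T = N + 18.3·(cos 108.7°, sin 108.7°) = (36.18, 11.13). The perpendicularity gives TA at right angles to NT; with |TA| = 9.1 on the left of NT, A = T + 9.1·(-0.9472, -0.3206) = (27.56, 8.208). Then |VA| = |A − V| = 28.75.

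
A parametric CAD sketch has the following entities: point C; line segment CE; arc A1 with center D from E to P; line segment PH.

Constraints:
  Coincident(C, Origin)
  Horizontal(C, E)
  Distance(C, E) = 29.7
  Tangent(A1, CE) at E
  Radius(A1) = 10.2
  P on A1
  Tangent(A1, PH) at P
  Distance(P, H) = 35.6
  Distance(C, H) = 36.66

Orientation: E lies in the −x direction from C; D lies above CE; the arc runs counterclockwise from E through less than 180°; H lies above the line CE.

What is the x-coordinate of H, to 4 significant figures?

-3.610

C is at the origin; CE is horizontal with |CE| = 29.7 and E on the −x side, so E = (-29.70, 0.000). Since A1 is tangent to CE there, DE ⟂ CE, so D = E + (0, 10.2) = (-29.70, 10.20). Since DP ⟂ PH (tangency), |DH| = √(10.2² + 35.6²) = 37.03 regardless of where P sits on A1. So H lies on both circle(C, 36.66) and circle(D, 37.03); the above-CE intersection is H = (-3.610, 36.48). P is the foot of the tangent from H: P = (-20.76, 5.286).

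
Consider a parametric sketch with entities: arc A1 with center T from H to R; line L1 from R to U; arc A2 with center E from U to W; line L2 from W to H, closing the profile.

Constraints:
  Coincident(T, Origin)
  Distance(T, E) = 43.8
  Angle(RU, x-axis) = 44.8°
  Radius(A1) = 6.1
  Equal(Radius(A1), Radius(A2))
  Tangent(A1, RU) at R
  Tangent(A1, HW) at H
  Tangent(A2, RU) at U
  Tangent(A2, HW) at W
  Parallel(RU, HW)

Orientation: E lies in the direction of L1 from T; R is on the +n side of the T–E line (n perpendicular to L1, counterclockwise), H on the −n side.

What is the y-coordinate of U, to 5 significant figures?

35.191

The slot axis is L1's direction at 44.8°, so u = (cos 44.8°, sin 44.8°) = (0.70957, 0.70463) and n = (−sin 44.8°, cos 44.8°) = (-0.70463, 0.70957). T is at the origin and E lies 43.8 along u from T, so E = 43.8·u = (31.079, 30.863). Tangency of A1 to both parallel lines with radius 6.1 puts R and H at T ± 6.1·n: R = (-4.2983, 4.3284), H = (4.2983, -4.3284). Equal radii place U and W the same way about E: U = E + 6.1·n = (26.781, 35.191), W = E − 6.1·n = (35.377, 26.535). So U.y = 35.191.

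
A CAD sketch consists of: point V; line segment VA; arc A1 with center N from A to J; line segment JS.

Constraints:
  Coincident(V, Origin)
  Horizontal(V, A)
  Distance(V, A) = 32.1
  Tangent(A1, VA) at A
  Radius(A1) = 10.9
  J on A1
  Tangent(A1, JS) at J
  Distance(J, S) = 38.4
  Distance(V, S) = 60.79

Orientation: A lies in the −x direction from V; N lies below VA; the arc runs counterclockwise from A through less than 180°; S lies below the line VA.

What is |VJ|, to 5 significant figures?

44.772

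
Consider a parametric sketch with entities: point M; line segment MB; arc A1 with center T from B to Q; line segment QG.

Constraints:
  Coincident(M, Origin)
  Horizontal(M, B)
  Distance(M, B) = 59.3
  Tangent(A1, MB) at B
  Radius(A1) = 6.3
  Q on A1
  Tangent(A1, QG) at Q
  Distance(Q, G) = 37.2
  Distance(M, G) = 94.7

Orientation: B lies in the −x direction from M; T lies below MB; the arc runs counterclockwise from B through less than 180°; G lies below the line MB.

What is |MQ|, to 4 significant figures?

63.64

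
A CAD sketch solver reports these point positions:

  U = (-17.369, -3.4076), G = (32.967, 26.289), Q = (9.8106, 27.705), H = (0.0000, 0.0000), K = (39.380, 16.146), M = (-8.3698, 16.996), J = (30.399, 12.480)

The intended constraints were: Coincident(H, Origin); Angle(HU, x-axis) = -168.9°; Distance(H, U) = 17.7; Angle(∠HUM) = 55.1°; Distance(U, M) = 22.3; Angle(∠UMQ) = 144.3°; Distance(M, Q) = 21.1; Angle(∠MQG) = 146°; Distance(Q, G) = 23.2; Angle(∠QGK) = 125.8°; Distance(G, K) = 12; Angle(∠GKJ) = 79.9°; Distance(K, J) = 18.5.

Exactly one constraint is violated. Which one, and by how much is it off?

Distance(K, J) = 18.5 — off by 8.80.

H = (0.00, 0.00) ✓; HU at -168.9° ✓; |HU| = 17.70 ✓; ∠HUM = 55.10° ✓; |UM| = 22.30 ✓; ∠UMQ = 144.3° ✓; |MQ| = 21.10 ✓; ∠MQG = 146.0° ✓; |QG| = 23.20 ✓; ∠QGK = 125.8° ✓; |GK| = 12.00 ✓; ∠GKJ = 79.90° ✓; |KJ| = 9.700 ✗.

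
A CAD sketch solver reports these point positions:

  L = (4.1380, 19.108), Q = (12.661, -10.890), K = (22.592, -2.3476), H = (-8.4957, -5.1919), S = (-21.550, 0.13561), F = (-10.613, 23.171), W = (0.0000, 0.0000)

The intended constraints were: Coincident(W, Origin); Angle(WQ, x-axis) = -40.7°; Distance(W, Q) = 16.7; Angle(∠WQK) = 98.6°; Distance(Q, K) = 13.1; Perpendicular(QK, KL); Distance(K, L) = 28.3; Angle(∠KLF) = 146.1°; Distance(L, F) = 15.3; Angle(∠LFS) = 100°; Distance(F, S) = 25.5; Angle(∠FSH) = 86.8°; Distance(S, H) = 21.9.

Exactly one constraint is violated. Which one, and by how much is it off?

Distance(S, H) = 21.9 — off by 7.80.

W = (0.00, 0.00) ✓; WQ at -40.70° ✓; |WQ| = 16.70 ✓; ∠WQK = 98.60° ✓; |QK| = 13.10 ✓; ∠(QK, KL) = 90.00° ✓; |KL| = 28.30 ✓; ∠KLF = 146.1° ✓; |LF| = 15.30 ✓; ∠LFS = 100.0° ✓; |FS| = 25.50 ✓; ∠FSH = 86.80° ✓; |SH| = 14.10 ✗.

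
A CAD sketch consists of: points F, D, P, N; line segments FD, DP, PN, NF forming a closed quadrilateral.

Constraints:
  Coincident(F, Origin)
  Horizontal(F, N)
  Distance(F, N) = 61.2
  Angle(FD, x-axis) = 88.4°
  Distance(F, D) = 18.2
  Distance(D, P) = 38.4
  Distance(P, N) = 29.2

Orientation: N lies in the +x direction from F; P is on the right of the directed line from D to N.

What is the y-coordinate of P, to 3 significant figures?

-3.48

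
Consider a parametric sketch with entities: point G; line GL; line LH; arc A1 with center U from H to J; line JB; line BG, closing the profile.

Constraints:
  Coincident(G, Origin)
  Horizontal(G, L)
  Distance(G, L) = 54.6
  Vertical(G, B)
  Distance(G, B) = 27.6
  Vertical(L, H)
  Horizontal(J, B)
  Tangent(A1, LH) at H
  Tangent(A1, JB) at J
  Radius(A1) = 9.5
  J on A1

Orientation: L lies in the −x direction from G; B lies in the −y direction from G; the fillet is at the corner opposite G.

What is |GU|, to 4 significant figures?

48.60

GB is vertical with |GB| = 27.6 and B on the −y side, so B = (0.000, -27.60). The virtual corner opposite G is at (-54.60, -27.60). Since A1 is tangent to LH there, UH ⟂ LH and since A1 is tangent to JB there, UJ ⟂ JB, with radius 9.5, so the center U sits 9.5 in from both sides at U = (-45.10, -18.10). Then |GU| = |U − G| = 48.60.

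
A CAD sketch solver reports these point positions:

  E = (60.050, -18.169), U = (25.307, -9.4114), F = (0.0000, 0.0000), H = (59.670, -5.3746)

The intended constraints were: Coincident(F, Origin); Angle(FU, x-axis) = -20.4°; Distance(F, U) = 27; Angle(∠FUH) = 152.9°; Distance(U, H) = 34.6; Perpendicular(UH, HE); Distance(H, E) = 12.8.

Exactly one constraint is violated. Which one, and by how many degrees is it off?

Perpendicular(UH, HE) — off by 5.00°.

F = (0.00, 0.00) ✓; FU at -20.40° ✓; |FU| = 27.00 ✓; ∠FUH = 152.9° ✓; |UH| = 34.60 ✓; ∠(UH, HE) = 95.00° ✗; |HE| = 12.80 ✓.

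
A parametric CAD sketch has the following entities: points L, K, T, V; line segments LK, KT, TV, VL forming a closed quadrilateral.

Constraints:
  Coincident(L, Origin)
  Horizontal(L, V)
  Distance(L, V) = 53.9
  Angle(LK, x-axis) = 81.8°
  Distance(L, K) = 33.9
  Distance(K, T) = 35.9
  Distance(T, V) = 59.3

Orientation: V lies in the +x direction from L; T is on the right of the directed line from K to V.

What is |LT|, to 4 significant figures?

5.462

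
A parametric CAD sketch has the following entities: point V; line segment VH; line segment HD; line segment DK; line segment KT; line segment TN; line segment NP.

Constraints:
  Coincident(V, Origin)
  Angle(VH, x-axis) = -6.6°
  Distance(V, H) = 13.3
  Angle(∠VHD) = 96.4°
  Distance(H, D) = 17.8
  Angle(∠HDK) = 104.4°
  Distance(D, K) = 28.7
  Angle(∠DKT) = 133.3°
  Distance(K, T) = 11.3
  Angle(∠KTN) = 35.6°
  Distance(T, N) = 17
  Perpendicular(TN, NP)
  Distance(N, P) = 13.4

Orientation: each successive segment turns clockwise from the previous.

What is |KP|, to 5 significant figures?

10.371

V is at the origin; VH runs at -6.6° with length 13.3, so H = (13.212, -1.5287). ∠VHD = 96.4° gives HD at -90.200° from the x-axis; with |HD| = 17.8, D = (13.150, -19.329). ∠HDK = 104.4° gives DK at -165.80° from the x-axis; with |DK| = 28.7, K = (-14.673, -26.369). ∠DKT = 133.3° gives KT at 147.50° from the x-axis; with |KT| = 11.3, T = (-24.204, -20.297). ∠KTN = 35.6° gives TN at 3.1000° from the x-axis; with |TN| = 17.0, N = (-7.2286, -19.378). TN ⟂ NP, so NP runs at -86.900°; with |NP| = 13.4, P = (-6.5039, -32.758). Then |KP| = |P − K| = 10.371.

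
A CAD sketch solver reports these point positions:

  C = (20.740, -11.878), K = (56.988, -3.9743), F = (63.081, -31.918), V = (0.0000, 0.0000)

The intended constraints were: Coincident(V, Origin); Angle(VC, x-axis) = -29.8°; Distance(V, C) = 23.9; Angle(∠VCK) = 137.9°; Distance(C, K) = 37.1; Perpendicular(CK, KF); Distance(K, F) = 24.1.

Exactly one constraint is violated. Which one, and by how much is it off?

Distance(K, F) = 24.1 — off by 4.50.

V = (0.00, 0.00) ✓; VC at -29.80° ✓; |VC| = 23.90 ✓; ∠VCK = 137.9° ✓; |CK| = 37.10 ✓; ∠(CK, KF) = 90.00° ✓; |KF| = 28.60 ✗.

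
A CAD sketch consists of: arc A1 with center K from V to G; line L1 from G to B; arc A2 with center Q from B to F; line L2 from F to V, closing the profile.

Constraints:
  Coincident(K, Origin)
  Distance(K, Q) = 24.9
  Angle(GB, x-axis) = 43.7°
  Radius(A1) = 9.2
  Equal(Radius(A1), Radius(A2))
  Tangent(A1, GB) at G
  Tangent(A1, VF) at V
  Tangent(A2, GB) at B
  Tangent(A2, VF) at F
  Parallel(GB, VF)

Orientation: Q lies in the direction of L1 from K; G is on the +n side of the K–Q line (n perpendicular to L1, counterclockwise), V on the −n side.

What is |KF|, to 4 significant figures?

26.55

The slot axis is L1's direction at 43.7°, so u = (cos 43.7°, sin 43.7°) = (0.7230, 0.6909) and n = (−sin 43.7°, cos 43.7°) = (-0.6909, 0.7230). K is at the origin and Q lies 24.9 along u from K, so Q = 24.9·u = (18.00, 17.20). Tangency of A1 to both parallel lines with radius 9.2 puts G and V at K ± 9.2·n: G = (-6.356, 6.651), V = (6.356, -6.651). Equal radii place B and F the same way about Q: B = Q + 9.2·n = (11.65, 23.85), F = Q − 9.2·n = (24.36, 10.55). Then |KF| = |F − K| = 26.55.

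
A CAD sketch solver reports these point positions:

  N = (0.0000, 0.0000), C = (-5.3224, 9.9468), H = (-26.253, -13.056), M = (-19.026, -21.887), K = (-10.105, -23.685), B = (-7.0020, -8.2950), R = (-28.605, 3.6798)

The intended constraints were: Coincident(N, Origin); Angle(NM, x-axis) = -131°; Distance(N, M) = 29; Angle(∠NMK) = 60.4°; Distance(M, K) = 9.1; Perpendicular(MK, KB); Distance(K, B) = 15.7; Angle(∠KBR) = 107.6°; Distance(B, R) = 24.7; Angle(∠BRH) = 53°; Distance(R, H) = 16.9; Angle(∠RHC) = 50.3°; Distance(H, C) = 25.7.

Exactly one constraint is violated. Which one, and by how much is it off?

Distance(H, C) = 25.7 — off by 5.40.

N = (0.00, 0.00) ✓; NM at -131.0° ✓; |NM| = 29.00 ✓; ∠NMK = 60.40° ✓; |MK| = 9.100 ✓; ∠(MK, KB) = 90.00° ✓; |KB| = 15.70 ✓; ∠KBR = 107.6° ✓; |BR| = 24.70 ✓; ∠BRH = 53.00° ✓; |RH| = 16.90 ✓; ∠RHC = 50.30° ✓; |HC| = 31.10 ✗.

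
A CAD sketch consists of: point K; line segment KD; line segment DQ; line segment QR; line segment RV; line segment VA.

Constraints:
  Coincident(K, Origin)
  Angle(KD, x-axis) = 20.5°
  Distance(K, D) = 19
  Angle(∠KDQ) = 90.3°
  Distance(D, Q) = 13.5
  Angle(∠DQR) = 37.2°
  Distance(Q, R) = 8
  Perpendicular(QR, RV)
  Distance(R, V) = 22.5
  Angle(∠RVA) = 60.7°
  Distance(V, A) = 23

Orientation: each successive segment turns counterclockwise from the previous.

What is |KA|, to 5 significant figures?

38.877

K is at the origin; KD runs at 20.5° with length 19.0, so D = (17.797, 6.6539). ∠KDQ = 90.3° gives DQ at 110.20° from the x-axis; with |DQ| = 13.5, Q = (13.135, 19.324). ∠DQR = 37.2° gives QR at -107.00° from the x-axis; with |QR| = 8.0, R = (10.796, 11.673). The perpendicularity gives RV at right angles to QR, so RV runs at -17.000°; with |RV| = 22.5, V = (32.313, 5.0948). ∠RVA = 60.7° gives VA at 102.30° from the x-axis; with |VA| = 23.0, A = (27.413, 27.567). Then |KA| = |A − K| = 38.877.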